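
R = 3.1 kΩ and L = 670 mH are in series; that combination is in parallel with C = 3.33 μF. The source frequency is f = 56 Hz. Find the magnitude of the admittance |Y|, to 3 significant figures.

ω = 2πf = 351.9 rad/s
X_L = ωL = 236 Ω
X_C = 1/(ωC) = 853 Ω
Branch 1 (R+jX_L): Z₁ = 3100 + j236 Ω, |Z₁| = 3110 Ω
Branch 2 (−jX_C): Z₂ = −j853 Ω
Parallel: Z = Z₁Z₂/(Z₁+Z₂), |Z| = 839 Ω, ∠Z = -74.4°
|Y| = 1/|Z| = 1.19 mS

1.19 mS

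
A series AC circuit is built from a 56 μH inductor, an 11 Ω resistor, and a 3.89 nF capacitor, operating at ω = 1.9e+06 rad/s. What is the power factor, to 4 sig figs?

0.3557

X_L = ωL = 106.4 Ω
X_C = 1/(ωC) = 135.3 Ω
Net reactance X = X_L − X_C = -28.90 Ω
Z = 11.00 − j28.90 Ω
|Z| = √(11.00² + 28.90²) = 30.92 Ω
∠Z = arctan(-28.90/11.00) = -69.16°
cos φ = cos(-69.16°) = 0.3557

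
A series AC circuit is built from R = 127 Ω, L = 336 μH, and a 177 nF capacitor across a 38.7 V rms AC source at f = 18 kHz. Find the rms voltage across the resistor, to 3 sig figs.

38.5 V

ω = 2πf = 113100 rad/s
X_L = ωL = 38.0 Ω
X_C = 1/(ωC) = 50.0 Ω
Net reactance X = X_L − X_C = -12.0 Ω
Z = 127 − j12.0 Ω
|Z| = √(127² + 12.0²) = 128 Ω
I = V/|Z| = 303 mA
V_R = I·|Z_R| = 0.303 × 127 = 38.5 V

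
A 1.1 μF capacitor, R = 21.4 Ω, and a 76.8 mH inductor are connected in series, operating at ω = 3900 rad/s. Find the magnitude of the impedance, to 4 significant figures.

X_L = ωL = 299.5 Ω
X_C = 1/(ωC) = 233.1 Ω
Net reactance X = X_L − X_C = 66.42 Ω
Z = 21.40 + j66.42 Ω
|Z| = √(21.40² + 66.42²) = 69.78 Ω

69.78 Ω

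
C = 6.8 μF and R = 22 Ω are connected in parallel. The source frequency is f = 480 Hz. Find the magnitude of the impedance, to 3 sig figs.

20.1 Ω

ω = 2πf = 3016 rad/s
X_C = 1/(ωC) = 48.8 Ω
Parallel: admittances add. Y = 1/R + jωC
Y = (0.0455 + j0.0205) S
|Y| = 0.0499 S → |Z| = 1/|Y| = 20.1 Ω, ∠Z = −∠Y = -24.3°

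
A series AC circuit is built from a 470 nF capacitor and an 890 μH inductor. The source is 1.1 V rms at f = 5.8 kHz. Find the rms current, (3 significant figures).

42.4 mA

ω = 2πf = 36440 rad/s
X_L = ωL = 32.4 Ω
X_C = 1/(ωC) = 58.4 Ω
Net reactance X = X_L − X_C = -26.0 Ω
Z = − j26.0 Ω
|Z| = √(0² + 26.0²) = 26.0 Ω
I = V/|Z| = 1.1/26.0 = 42.4 mA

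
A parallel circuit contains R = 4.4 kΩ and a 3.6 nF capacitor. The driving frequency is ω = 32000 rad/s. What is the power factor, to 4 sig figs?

0.8920

X_C = 1/(ωC) = 8681 Ω
Parallel: admittances add. Y = 1/R + jωC
Y = (0.0002273 + j0.0001152) S
|Y| = 0.0002548 S → |Z| = 1/|Y| = 3925 Ω, ∠Z = −∠Y = -26.88°
cos φ = cos(-26.88°) = 0.8920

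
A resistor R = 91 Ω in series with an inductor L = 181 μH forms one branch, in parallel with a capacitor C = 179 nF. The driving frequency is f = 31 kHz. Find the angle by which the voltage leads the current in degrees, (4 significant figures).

-72.95°

ω = 2πf = 194800 rad/s
X_L = ωL = 35.25 Ω
X_C = 1/(ωC) = 28.68 Ω
Branch 1 (R+jX_L): Z₁ = 91.00 + j35.25 Ω, |Z₁| = 97.59 Ω
Branch 2 (−jX_C): Z₂ = −j28.68 Ω
Parallel: Z = Z₁Z₂/(Z₁+Z₂), |Z| = 30.68 Ω, ∠Z = -72.95°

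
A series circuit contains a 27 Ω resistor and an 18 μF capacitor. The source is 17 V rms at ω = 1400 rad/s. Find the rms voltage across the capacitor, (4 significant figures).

X_C = 1/(ωC) = 39.68 Ω
Z = 27.00 − j39.68 Ω
|Z| = √(27.00² + 39.68²) = 48.00 Ω
I = V/|Z| = 354.2 mA
V_C = I·|Z_C| = 0.3542 × 39.68 = 14.06 V

14.06 V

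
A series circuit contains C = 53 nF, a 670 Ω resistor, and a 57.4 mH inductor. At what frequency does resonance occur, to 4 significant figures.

2.886 kHz

ω₀ = 1/√(LC) = 1/√(0.0574 × 5.3e-08) = 18130 rad/s
f₀ = ω₀/(2π) = 2.886 kHz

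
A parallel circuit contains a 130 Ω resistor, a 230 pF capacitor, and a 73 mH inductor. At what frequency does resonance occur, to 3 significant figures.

38.8 kHz

ω₀ = 1/√(LC) = 1/√(0.073 × 2.3e-10) = 244000 rad/s
f₀ = ω₀/(2π) = 38.8 kHz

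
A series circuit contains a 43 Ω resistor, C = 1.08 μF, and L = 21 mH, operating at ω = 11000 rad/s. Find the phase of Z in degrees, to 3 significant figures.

73.7°

X_L = ωL = 231 Ω
X_C = 1/(ωC) = 84.2 Ω
Net reactance X = X_L − X_C = 147 Ω
Z = 43.0 + j147 Ω
|Z| = √(43.0² + 147²) = 153 Ω
∠Z = arctan(147/43.0) = 73.7°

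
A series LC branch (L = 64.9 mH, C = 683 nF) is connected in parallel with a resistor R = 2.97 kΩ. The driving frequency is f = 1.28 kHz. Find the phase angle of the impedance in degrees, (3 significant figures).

ω = 2πf = 8042 rad/s
X_L = ωL = 522 Ω
X_C = 1/(ωC) = 182 Ω
Branch 1: Z₁ = R = 2970 Ω
Branch 2 (series LC): Z₂ = j(X_L − X_C) = j340 Ω
Parallel: Z = Z₁Z₂/(Z₁+Z₂), |Z| = 338 Ω, ∠Z = 83.5°

83.5°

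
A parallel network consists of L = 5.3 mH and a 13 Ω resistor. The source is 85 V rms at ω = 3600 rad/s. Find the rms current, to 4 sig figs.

7.912 A

X_L = ωL = 19.08 Ω
Parallel: admittances add. Y = 1/R + 1/(jωL)
Y = (0.07692 − j0.05241) S
|Y| = 0.09308 S → |Z| = 1/|Y| = 10.74 Ω, ∠Z = −∠Y = 34.27°
I = V/|Z| = 85/10.74 = 7.912 A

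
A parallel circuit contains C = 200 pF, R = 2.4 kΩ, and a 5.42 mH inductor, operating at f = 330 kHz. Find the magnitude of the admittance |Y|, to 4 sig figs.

528.9 μS

ω = 2πf = 2.073e+06 rad/s
X_L = ωL = 11240 Ω
X_C = 1/(ωC) = 2411 Ω
Parallel: admittances add. Y = 1/R + 1/(jωL) + jωC
Y = (0.0004167 + j0.0003257) S
|Y| = 0.0005289 S → |Z| = 1/|Y| = 1891 Ω, ∠Z = −∠Y = -38.01°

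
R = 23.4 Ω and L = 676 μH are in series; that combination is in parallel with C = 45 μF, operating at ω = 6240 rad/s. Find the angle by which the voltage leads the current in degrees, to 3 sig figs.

X_L = ωL = 4.22 Ω
X_C = 1/(ωC) = 3.56 Ω
Branch 1 (R+jX_L): Z₁ = 23.4 + j4.22 Ω, |Z₁| = 23.8 Ω
Branch 2 (−jX_C): Z₂ = −j3.56 Ω
Parallel: Z = Z₁Z₂/(Z₁+Z₂), |Z| = 3.62 Ω, ∠Z = -81.4°

-81.4°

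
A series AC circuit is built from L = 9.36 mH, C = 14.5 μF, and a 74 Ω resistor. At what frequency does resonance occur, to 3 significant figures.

432 Hz

ω₀ = 1/√(LC) = 1/√(0.00936 × 1.45e-05) = 2714 rad/s
f₀ = ω₀/(2π) = 432 Hz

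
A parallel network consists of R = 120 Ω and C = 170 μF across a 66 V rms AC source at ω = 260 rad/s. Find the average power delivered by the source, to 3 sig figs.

X_C = 1/(ωC) = 22.6 Ω
Parallel: admittances add. Y = 1/R + jωC
Y = (0.00833 + j0.0442) S
|Y| = 0.0450 S → |Z| = 1/|Y| = 22.2 Ω, ∠Z = −∠Y = -79.3°
I = V/|Z| = 2.97 A
P = VI cos φ = 66 × 2.97 × cos(-79.3°) = 36.3 W

36.3 W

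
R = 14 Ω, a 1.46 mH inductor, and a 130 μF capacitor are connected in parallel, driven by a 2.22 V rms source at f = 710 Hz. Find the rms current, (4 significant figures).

ω = 2πf = 4461 rad/s
X_L = ωL = 6.513 Ω
X_C = 1/(ωC) = 1.724 Ω
Parallel: admittances add. Y = 1/R + 1/(jωL) + jωC
Y = (0.07143 + j0.4264) S
|Y| = 0.4323 S → |Z| = 1/|Y| = 2.313 Ω, ∠Z = −∠Y = -80.49°
I = V/|Z| = 2.22/2.313 = 959.8 mA

959.8 mA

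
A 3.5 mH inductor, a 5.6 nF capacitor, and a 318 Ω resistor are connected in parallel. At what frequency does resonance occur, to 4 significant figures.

35.95 kHz

ω₀ = 1/√(LC) = 1/√(0.0035 × 5.6e-09) = 225900 rad/s
f₀ = ω₀/(2π) = 35.95 kHz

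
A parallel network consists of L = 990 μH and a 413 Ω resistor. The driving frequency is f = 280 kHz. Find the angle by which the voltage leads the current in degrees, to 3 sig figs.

13.3°

ω = 2πf = 1.759e+06 rad/s
X_L = ωL = 1740 Ω
Parallel: admittances add. Y = 1/R + 1/(jωL)
Y = (0.00242 − j0.000574) S
|Y| = 0.00249 S → |Z| = 1/|Y| = 402 Ω, ∠Z = −∠Y = 13.3°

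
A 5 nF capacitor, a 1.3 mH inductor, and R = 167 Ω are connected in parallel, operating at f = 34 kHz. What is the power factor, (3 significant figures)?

ω = 2πf = 213600 rad/s
X_L = ωL = 278 Ω
X_C = 1/(ωC) = 936 Ω
Parallel: admittances add. Y = 1/R + 1/(jωL) + jωC
Y = (0.00599 − j0.00253) S
|Y| = 0.00650 S → |Z| = 1/|Y| = 154 Ω, ∠Z = −∠Y = 22.9°
cos φ = cos(22.9°) = 0.921

0.921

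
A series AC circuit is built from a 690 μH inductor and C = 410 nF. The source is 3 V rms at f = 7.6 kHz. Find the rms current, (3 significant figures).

ω = 2πf = 47750 rad/s
X_L = ωL = 32.9 Ω
X_C = 1/(ωC) = 51.1 Ω
Net reactance X = X_L − X_C = -18.1 Ω
Z = − j18.1 Ω
|Z| = √(0² + 18.1²) = 18.1 Ω
I = V/|Z| = 3/18.1 = 165 mA

165 mA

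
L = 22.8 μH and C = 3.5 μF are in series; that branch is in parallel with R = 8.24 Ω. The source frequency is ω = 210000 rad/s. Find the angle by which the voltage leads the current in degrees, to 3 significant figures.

67.4°

X_L = ωL = 4.79 Ω
X_C = 1/(ωC) = 1.36 Ω
Branch 1: Z₁ = R = 8.24 Ω
Branch 2 (series LC): Z₂ = j(X_L − X_C) = j3.43 Ω
Parallel: Z = Z₁Z₂/(Z₁+Z₂), |Z| = 3.16 Ω, ∠Z = 67.4°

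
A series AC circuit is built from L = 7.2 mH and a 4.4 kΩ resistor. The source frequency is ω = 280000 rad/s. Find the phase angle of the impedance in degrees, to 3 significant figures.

24.6°

X_L = ωL = 2020 Ω
Z = 4400 + j2020 Ω
|Z| = √(4400² + 2020²) = 4840 Ω
∠Z = arctan(2020/4400) = 24.6°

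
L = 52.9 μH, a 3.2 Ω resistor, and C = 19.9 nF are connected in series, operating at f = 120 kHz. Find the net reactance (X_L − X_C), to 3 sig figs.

-26.8 Ω

ω = 2πf = 754000 rad/s
X_L = ωL = 39.9 Ω
X_C = 1/(ωC) = 66.6 Ω
X = 39.9 − 66.6 = -26.8 Ω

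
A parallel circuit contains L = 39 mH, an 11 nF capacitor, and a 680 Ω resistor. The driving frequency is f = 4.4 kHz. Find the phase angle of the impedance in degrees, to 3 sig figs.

23.0°

ω = 2πf = 27650 rad/s
X_L = ωL = 1080 Ω
X_C = 1/(ωC) = 3290 Ω
Parallel: admittances add. Y = 1/R + 1/(jωL) + jωC
Y = (0.00147 − j0.000623) S
|Y| = 0.00160 S → |Z| = 1/|Y| = 626 Ω, ∠Z = −∠Y = 23.0°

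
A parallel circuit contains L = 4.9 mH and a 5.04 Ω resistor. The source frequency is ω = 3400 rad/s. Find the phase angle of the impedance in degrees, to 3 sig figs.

16.8°

X_L = ωL = 16.7 Ω
Parallel: admittances add. Y = 1/R + 1/(jωL)
Y = (0.198 − j0.0600) S
|Y| = 0.207 S → |Z| = 1/|Y| = 4.82 Ω, ∠Z = −∠Y = 16.8°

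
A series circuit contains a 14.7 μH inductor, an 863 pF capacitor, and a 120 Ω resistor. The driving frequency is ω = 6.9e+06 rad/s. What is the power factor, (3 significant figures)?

X_L = ωL = 101 Ω
X_C = 1/(ωC) = 168 Ω
Net reactance X = X_L − X_C = -66.5 Ω
Z = 120 − j66.5 Ω
|Z| = √(120² + 66.5²) = 137 Ω
∠Z = arctan(-66.5/120) = -29.0°
cos φ = cos(-29.0°) = 0.875

0.875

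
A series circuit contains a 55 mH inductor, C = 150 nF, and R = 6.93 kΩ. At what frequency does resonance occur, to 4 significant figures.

ω₀ = 1/√(LC) = 1/√(0.055 × 1.5e-07) = 11010 rad/s
f₀ = ω₀/(2π) = 1.752 kHz

1.752 kHz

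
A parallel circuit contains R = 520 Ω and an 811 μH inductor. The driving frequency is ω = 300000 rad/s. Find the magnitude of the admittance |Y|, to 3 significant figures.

4.54 mS

X_L = ωL = 243 Ω
Parallel: admittances add. Y = 1/R + 1/(jωL)
Y = (0.00192 − j0.00411) S
|Y| = 0.00454 S → |Z| = 1/|Y| = 220 Ω, ∠Z = −∠Y = 64.9°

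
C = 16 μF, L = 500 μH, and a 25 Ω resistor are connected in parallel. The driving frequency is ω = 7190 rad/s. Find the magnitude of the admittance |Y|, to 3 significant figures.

X_L = ωL = 3.60 Ω
X_C = 1/(ωC) = 8.69 Ω
Parallel: admittances add. Y = 1/R + 1/(jωL) + jωC
Y = (0.0400 − j0.163) S
|Y| = 0.168 S → |Z| = 1/|Y| = 5.95 Ω, ∠Z = −∠Y = 76.2°

168 mS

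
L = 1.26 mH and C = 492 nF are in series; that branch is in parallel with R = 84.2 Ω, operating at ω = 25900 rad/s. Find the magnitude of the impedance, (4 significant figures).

40.26 Ω

X_L = ωL = 32.63 Ω
X_C = 1/(ωC) = 78.48 Ω
Branch 1: Z₁ = R = 84.20 Ω
Branch 2 (series LC): Z₂ = j(X_L − X_C) = −j45.84 Ω
Parallel: Z = Z₁Z₂/(Z₁+Z₂), |Z| = 40.26 Ω, ∠Z = -61.43°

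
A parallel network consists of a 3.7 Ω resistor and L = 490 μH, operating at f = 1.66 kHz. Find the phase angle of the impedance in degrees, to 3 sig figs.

35.9°

ω = 2πf = 10430 rad/s
X_L = ωL = 5.11 Ω
Parallel: admittances add. Y = 1/R + 1/(jωL)
Y = (0.270 − j0.196) S
|Y| = 0.334 S → |Z| = 1/|Y| = 3.00 Ω, ∠Z = −∠Y = 35.9°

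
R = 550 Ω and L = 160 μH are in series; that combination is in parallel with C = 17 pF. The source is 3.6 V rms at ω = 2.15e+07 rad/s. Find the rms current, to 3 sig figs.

X_L = ωL = 3440 Ω
X_C = 1/(ωC) = 2740 Ω
Branch 1 (R+jX_L): Z₁ = 550 + j3440 Ω, |Z₁| = 3480 Ω
Branch 2 (−jX_C): Z₂ = −j2740 Ω
Parallel: Z = Z₁Z₂/(Z₁+Z₂), |Z| = 10700 Ω, ∠Z = -61.1°
I = V/|Z| = 3.6/10700 = 337 μA

337 μA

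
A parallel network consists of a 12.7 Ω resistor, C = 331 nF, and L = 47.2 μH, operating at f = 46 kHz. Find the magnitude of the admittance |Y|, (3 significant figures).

81.9 mS

ω = 2πf = 289000 rad/s
X_L = ωL = 13.6 Ω
X_C = 1/(ωC) = 10.5 Ω
Parallel: admittances add. Y = 1/R + 1/(jωL) + jωC
Y = (0.0787 + j0.0224) S
|Y| = 0.0819 S → |Z| = 1/|Y| = 12.2 Ω, ∠Z = −∠Y = -15.9°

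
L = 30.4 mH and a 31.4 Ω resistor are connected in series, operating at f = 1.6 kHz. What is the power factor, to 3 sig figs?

ω = 2πf = 10050 rad/s
X_L = ωL = 306 Ω
Z = 31.4 + j306 Ω
|Z| = √(31.4² + 306²) = 307 Ω
∠Z = arctan(306/31.4) = 84.1°
cos φ = cos(84.1°) = 0.102

0.102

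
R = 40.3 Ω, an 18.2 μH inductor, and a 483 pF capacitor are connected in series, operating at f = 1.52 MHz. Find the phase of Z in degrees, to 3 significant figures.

-46.8°

ω = 2πf = 9.55e+06 rad/s
X_L = ωL = 174 Ω
X_C = 1/(ωC) = 217 Ω
Net reactance X = X_L − X_C = -43.0 Ω
Z = 40.3 − j43.0 Ω
|Z| = √(40.3² + 43.0²) = 58.9 Ω
∠Z = arctan(-43.0/40.3) = -46.8°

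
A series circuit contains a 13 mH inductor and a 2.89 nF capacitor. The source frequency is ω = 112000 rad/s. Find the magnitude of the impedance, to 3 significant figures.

1630 Ω

X_L = ωL = 1460 Ω
X_C = 1/(ωC) = 3090 Ω
Net reactance X = X_L − X_C = -1630 Ω
Z = − j1630 Ω
|Z| = √(0² + 1630²) = 1630 Ω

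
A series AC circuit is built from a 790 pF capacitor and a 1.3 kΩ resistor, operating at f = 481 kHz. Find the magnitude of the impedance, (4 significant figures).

ω = 2πf = 3.022e+06 rad/s
X_C = 1/(ωC) = 418.8 Ω
Z = 1300 − j418.8 Ω
|Z| = √(1300² + 418.8²) = 1366 Ω

1366 Ω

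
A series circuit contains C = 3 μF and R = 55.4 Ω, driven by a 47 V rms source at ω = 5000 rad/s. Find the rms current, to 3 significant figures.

542 mA

X_C = 1/(ωC) = 66.7 Ω
Z = 55.4 − j66.7 Ω
|Z| = √(55.4² + 66.7²) = 86.7 Ω
I = V/|Z| = 47/86.7 = 542 mA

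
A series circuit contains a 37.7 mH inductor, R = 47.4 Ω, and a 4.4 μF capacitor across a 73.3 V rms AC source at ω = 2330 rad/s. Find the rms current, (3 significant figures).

1.52 A

X_L = ωL = 87.8 Ω
X_C = 1/(ωC) = 97.5 Ω
Net reactance X = X_L − X_C = -9.70 Ω
Z = 47.4 − j9.70 Ω
|Z| = √(47.4² + 9.70²) = 48.4 Ω
I = V/|Z| = 73.3/48.4 = 1.52 A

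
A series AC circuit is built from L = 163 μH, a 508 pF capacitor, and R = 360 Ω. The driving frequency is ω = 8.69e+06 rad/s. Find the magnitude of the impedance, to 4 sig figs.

X_L = ωL = 1416 Ω
X_C = 1/(ωC) = 226.5 Ω
Net reactance X = X_L − X_C = 1190 Ω
Z = 360.0 + j1190 Ω
|Z| = √(360.0² + 1190²) = 1243 Ω

1243 Ω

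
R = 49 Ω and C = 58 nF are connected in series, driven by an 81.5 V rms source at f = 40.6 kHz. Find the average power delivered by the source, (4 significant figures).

46.70 W

ω = 2πf = 255100 rad/s
X_C = 1/(ωC) = 67.59 Ω
Z = 49.00 − j67.59 Ω
|Z| = √(49.00² + 67.59²) = 83.48 Ω
∠Z = arctan(-67.59/49.00) = -54.06°
I = V/|Z| = 976.3 mA
P = VI cos φ = 81.5 × 0.9763 × cos(-54.06°) = 46.70 W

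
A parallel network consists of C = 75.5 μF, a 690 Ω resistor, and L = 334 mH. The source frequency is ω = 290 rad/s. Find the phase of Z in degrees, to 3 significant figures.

-82.9°

X_L = ωL = 96.9 Ω
X_C = 1/(ωC) = 45.7 Ω
Parallel: admittances add. Y = 1/R + 1/(jωL) + jωC
Y = (0.00145 + j0.0116) S
|Y| = 0.0117 S → |Z| = 1/|Y| = 85.8 Ω, ∠Z = −∠Y = -82.9°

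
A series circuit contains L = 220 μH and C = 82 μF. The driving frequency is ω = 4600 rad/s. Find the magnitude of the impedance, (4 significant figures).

X_L = ωL = 1.012 Ω
X_C = 1/(ωC) = 2.651 Ω
Net reactance X = X_L − X_C = -1.639 Ω
Z = − j1.639 Ω
|Z| = √(0² + 1.639²) = 1.639 Ω

1.639 Ω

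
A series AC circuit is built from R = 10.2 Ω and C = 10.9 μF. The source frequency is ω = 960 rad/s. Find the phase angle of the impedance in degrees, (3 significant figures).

-83.9°

X_C = 1/(ωC) = 95.6 Ω
Z = 10.2 − j95.6 Ω
|Z| = √(10.2² + 95.6²) = 96.1 Ω
∠Z = arctan(-95.6/10.2) = -83.9°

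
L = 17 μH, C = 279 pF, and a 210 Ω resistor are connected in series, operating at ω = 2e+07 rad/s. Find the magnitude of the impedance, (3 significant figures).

264 Ω

X_L = ωL = 340 Ω
X_C = 1/(ωC) = 179 Ω
Net reactance X = X_L − X_C = 161 Ω
Z = 210 + j161 Ω
|Z| = √(210² + 161²) = 264 Ω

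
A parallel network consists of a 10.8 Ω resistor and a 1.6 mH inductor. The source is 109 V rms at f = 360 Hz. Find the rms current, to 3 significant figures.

ω = 2πf = 2262 rad/s
X_L = ωL = 3.62 Ω
Parallel: admittances add. Y = 1/R + 1/(jωL)
Y = (0.0926 − j0.276) S
|Y| = 0.291 S → |Z| = 1/|Y| = 3.43 Ω, ∠Z = −∠Y = 71.5°
I = V/|Z| = 109/3.43 = 31.8 A

31.8 A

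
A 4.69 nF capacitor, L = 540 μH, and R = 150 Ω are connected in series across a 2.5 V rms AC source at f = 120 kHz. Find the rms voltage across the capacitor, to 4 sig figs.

3.628 V

ω = 2πf = 754000 rad/s
X_L = ωL = 407.2 Ω
X_C = 1/(ωC) = 282.8 Ω
Net reactance X = X_L − X_C = 124.4 Ω
Z = 150.0 + j124.4 Ω
|Z| = √(150.0² + 124.4²) = 194.8 Ω
I = V/|Z| = 12.83 mA
V_C = I·|Z_C| = 0.01283 × 282.8 = 3.628 V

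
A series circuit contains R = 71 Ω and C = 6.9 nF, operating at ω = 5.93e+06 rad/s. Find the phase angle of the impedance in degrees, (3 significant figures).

-19.0°

X_C = 1/(ωC) = 24.4 Ω
Z = 71.0 − j24.4 Ω
|Z| = √(71.0² + 24.4²) = 75.1 Ω
∠Z = arctan(-24.4/71.0) = -19.0°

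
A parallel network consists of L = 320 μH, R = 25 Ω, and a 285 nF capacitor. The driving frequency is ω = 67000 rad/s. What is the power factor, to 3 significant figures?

X_L = ωL = 21.4 Ω
X_C = 1/(ωC) = 52.4 Ω
Parallel: admittances add. Y = 1/R + 1/(jωL) + jωC
Y = (0.0400 − j0.0275) S
|Y| = 0.0486 S → |Z| = 1/|Y| = 20.6 Ω, ∠Z = −∠Y = 34.6°
cos φ = cos(34.6°) = 0.824

0.824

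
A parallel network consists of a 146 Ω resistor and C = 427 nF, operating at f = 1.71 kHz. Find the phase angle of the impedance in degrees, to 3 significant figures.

ω = 2πf = 10740 rad/s
X_C = 1/(ωC) = 218 Ω
Parallel: admittances add. Y = 1/R + jωC
Y = (0.00685 + j0.00459) S
|Y| = 0.00824 S → |Z| = 1/|Y| = 121 Ω, ∠Z = −∠Y = -33.8°

-33.8°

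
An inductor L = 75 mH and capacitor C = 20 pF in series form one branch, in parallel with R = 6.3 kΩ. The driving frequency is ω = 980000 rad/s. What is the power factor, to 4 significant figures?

X_L = ωL = 73500 Ω
X_C = 1/(ωC) = 51020 Ω
Branch 1: Z₁ = R = 6300 Ω
Branch 2 (series LC): Z₂ = j(X_L − X_C) = j22480 Ω
Parallel: Z = Z₁Z₂/(Z₁+Z₂), |Z| = 6066 Ω, ∠Z = 15.66°
cos φ = cos(15.66°) = 0.9629

0.9629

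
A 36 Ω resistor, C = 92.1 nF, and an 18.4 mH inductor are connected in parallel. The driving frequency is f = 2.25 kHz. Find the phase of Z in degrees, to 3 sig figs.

5.23°

ω = 2πf = 14140 rad/s
X_L = ωL = 260 Ω
X_C = 1/(ωC) = 768 Ω
Parallel: admittances add. Y = 1/R + 1/(jωL) + jωC
Y = (0.0278 − j0.00254) S
|Y| = 0.0279 S → |Z| = 1/|Y| = 35.9 Ω, ∠Z = −∠Y = 5.23°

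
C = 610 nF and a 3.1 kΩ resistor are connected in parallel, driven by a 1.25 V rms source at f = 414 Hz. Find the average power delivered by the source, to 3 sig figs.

ω = 2πf = 2601 rad/s
X_C = 1/(ωC) = 630 Ω
Parallel: admittances add. Y = 1/R + jωC
Y = (0.000323 + j0.00159) S
|Y| = 0.00162 S → |Z| = 1/|Y| = 618 Ω, ∠Z = −∠Y = -78.5°
I = V/|Z| = 2.02 mA
P = VI cos φ = 1.25 × 0.00202 × cos(-78.5°) = 504 μW

504 μW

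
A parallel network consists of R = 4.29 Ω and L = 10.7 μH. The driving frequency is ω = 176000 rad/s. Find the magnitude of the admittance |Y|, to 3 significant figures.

580 mS

X_L = ωL = 1.88 Ω
Parallel: admittances add. Y = 1/R + 1/(jωL)
Y = (0.233 − j0.531) S
|Y| = 0.580 S → |Z| = 1/|Y| = 1.72 Ω, ∠Z = −∠Y = 66.3°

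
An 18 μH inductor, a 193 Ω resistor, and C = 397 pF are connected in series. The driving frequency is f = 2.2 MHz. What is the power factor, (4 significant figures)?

ω = 2πf = 1.382e+07 rad/s
X_L = ωL = 248.8 Ω
X_C = 1/(ωC) = 182.2 Ω
Net reactance X = X_L − X_C = 66.59 Ω
Z = 193.0 + j66.59 Ω
|Z| = √(193.0² + 66.59²) = 204.2 Ω
∠Z = arctan(66.59/193.0) = 19.04°
cos φ = cos(19.04°) = 0.9453

0.9453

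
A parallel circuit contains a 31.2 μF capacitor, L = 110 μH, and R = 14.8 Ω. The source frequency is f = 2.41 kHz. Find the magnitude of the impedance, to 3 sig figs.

6.91 Ω

ω = 2πf = 15140 rad/s
X_L = ωL = 1.67 Ω
X_C = 1/(ωC) = 2.12 Ω
Parallel: admittances add. Y = 1/R + 1/(jωL) + jωC
Y = (0.0676 − j0.128) S
|Y| = 0.145 S → |Z| = 1/|Y| = 6.91 Ω, ∠Z = −∠Y = 62.2°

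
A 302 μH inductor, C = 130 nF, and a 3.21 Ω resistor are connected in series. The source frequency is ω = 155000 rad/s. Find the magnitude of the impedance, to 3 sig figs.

X_L = ωL = 46.8 Ω
X_C = 1/(ωC) = 49.6 Ω
Net reactance X = X_L − X_C = -2.82 Ω
Z = 3.21 − j2.82 Ω
|Z| = √(3.21² + 2.82²) = 4.27 Ω

4.27 Ω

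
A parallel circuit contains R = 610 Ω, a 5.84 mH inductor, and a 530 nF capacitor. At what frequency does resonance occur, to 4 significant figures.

ω₀ = 1/√(LC) = 1/√(0.00584 × 5.3e-07) = 17970 rad/s
f₀ = ω₀/(2π) = 2.861 kHz

2.861 kHz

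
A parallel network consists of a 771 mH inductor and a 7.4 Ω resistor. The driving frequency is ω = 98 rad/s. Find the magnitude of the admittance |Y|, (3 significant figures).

136 mS

X_L = ωL = 75.6 Ω
Parallel: admittances add. Y = 1/R + 1/(jωL)
Y = (0.135 − j0.0132) S
|Y| = 0.136 S → |Z| = 1/|Y| = 7.36 Ω, ∠Z = −∠Y = 5.59°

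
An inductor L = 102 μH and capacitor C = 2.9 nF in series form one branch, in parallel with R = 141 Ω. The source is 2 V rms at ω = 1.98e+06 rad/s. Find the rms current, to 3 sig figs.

73.3 mA

X_L = ωL = 202 Ω
X_C = 1/(ωC) = 174 Ω
Branch 1: Z₁ = R = 141 Ω
Branch 2 (series LC): Z₂ = j(X_L − X_C) = j27.8 Ω
Parallel: Z = Z₁Z₂/(Z₁+Z₂), |Z| = 27.3 Ω, ∠Z = 78.8°
I = V/|Z| = 2/27.3 = 73.3 mA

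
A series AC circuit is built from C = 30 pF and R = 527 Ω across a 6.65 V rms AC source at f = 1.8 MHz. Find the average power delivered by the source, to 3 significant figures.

2.60 mW

ω = 2πf = 1.131e+07 rad/s
X_C = 1/(ωC) = 2950 Ω
Z = 527 − j2950 Ω
|Z| = √(527² + 2950²) = 2990 Ω
∠Z = arctan(-2950/527) = -79.9°
I = V/|Z| = 2.22 mA
P = VI cos φ = 6.65 × 0.00222 × cos(-79.9°) = 2.60 mW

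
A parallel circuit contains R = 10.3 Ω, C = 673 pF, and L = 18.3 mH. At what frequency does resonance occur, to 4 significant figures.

ω₀ = 1/√(LC) = 1/√(0.0183 × 6.73e-10) = 284900 rad/s
f₀ = ω₀/(2π) = 45.35 kHz

45.35 kHz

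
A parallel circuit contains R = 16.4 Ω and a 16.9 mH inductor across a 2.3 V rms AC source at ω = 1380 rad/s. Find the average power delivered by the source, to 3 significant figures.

323 mW

X_L = ωL = 23.3 Ω
Parallel: admittances add. Y = 1/R + 1/(jωL)
Y = (0.0610 − j0.0429) S
|Y| = 0.0745 S → |Z| = 1/|Y| = 13.4 Ω, ∠Z = −∠Y = 35.1°
I = V/|Z| = 171 mA
P = VI cos φ = 2.3 × 0.171 × cos(35.1°) = 323 mW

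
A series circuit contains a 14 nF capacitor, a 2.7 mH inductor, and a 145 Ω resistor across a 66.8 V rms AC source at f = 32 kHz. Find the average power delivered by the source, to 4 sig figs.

ω = 2πf = 201100 rad/s
X_L = ωL = 542.9 Ω
X_C = 1/(ωC) = 355.3 Ω
Net reactance X = X_L − X_C = 187.6 Ω
Z = 145.0 + j187.6 Ω
|Z| = √(145.0² + 187.6²) = 237.1 Ω
∠Z = arctan(187.6/145.0) = 52.30°
I = V/|Z| = 281.7 mA
P = VI cos φ = 66.8 × 0.2817 × cos(52.30°) = 11.51 W

11.51 W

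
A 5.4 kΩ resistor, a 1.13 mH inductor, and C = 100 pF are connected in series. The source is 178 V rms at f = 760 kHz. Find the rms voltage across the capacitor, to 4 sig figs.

ω = 2πf = 4.775e+06 rad/s
X_L = ωL = 5396 Ω
X_C = 1/(ωC) = 2094 Ω
Net reactance X = X_L − X_C = 3302 Ω
Z = 5400 + j3302 Ω
|Z| = √(5400² + 3302²) = 6329 Ω
I = V/|Z| = 28.12 mA
V_C = I·|Z_C| = 0.02812 × 2094 = 58.89 V

58.89 V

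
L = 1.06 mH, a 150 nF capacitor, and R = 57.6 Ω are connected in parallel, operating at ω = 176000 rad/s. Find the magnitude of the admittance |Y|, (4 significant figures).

X_L = ωL = 186.6 Ω
X_C = 1/(ωC) = 37.88 Ω
Parallel: admittances add. Y = 1/R + 1/(jωL) + jωC
Y = (0.01736 + j0.02104) S
|Y| = 0.02728 S → |Z| = 1/|Y| = 36.66 Ω, ∠Z = −∠Y = -50.47°

27.28 mS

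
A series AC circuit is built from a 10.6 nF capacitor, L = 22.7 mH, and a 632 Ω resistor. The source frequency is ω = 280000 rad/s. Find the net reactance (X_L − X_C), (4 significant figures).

X_L = ωL = 6356 Ω
X_C = 1/(ωC) = 336.9 Ω
X = 6356 − 336.9 = 6019 Ω

6019 Ω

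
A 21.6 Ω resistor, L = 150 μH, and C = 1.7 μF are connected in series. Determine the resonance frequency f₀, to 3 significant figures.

9.97 kHz

ω₀ = 1/√(LC) = 1/√(0.00015 × 1.7e-06) = 62620 rad/s
f₀ = ω₀/(2π) = 9.97 kHz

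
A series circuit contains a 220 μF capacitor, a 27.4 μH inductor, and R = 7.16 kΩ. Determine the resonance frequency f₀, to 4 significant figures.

ω₀ = 1/√(LC) = 1/√(2.74e-05 × 0.00022) = 12880 rad/s
f₀ = ω₀/(2π) = 2.050 kHz

2.050 kHz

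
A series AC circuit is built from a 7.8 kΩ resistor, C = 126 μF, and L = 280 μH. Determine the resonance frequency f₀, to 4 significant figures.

847.3 Hz

ω₀ = 1/√(LC) = 1/√(0.00028 × 0.000126) = 5324 rad/s
f₀ = ω₀/(2π) = 847.3 Hz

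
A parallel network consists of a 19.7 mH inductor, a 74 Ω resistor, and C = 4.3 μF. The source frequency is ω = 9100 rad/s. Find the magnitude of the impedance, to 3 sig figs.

27.6 Ω

X_L = ωL = 179 Ω
X_C = 1/(ωC) = 25.6 Ω
Parallel: admittances add. Y = 1/R + 1/(jωL) + jωC
Y = (0.0135 + j0.0336) S
|Y| = 0.0362 S → |Z| = 1/|Y| = 27.6 Ω, ∠Z = −∠Y = -68.1°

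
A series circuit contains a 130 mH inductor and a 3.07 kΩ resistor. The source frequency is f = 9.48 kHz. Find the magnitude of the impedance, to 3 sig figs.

8330 Ω

ω = 2πf = 59560 rad/s
X_L = ωL = 7740 Ω
Z = 3070 + j7740 Ω
|Z| = √(3070² + 7740²) = 8330 Ω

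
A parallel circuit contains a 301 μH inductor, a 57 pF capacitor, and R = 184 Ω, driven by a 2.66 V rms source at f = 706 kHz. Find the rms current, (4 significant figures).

14.52 mA

ω = 2πf = 4.436e+06 rad/s
X_L = ωL = 1335 Ω
X_C = 1/(ωC) = 3955 Ω
Parallel: admittances add. Y = 1/R + 1/(jωL) + jωC
Y = (0.005435 − j0.0004961) S
|Y| = 0.005457 S → |Z| = 1/|Y| = 183.2 Ω, ∠Z = −∠Y = 5.216°
I = V/|Z| = 2.66/183.2 = 14.52 mA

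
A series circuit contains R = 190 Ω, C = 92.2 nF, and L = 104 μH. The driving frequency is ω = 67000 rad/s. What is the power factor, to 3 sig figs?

X_L = ωL = 6.97 Ω
X_C = 1/(ωC) = 162 Ω
Net reactance X = X_L − X_C = -155 Ω
Z = 190 − j155 Ω
|Z| = √(190² + 155²) = 245 Ω
∠Z = arctan(-155/190) = -39.2°
cos φ = cos(-39.2°) = 0.775

0.775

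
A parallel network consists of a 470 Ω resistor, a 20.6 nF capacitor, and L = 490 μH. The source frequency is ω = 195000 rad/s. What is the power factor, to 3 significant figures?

0.313

X_L = ωL = 95.5 Ω
X_C = 1/(ωC) = 249 Ω
Parallel: admittances add. Y = 1/R + 1/(jωL) + jωC
Y = (0.00213 − j0.00645) S
|Y| = 0.00679 S → |Z| = 1/|Y| = 147 Ω, ∠Z = −∠Y = 71.7°
cos φ = cos(71.7°) = 0.313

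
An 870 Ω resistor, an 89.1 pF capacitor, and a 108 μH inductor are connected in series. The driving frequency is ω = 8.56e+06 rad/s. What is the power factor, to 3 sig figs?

X_L = ωL = 924 Ω
X_C = 1/(ωC) = 1310 Ω
Net reactance X = X_L − X_C = -387 Ω
Z = 870 − j387 Ω
|Z| = √(870² + 387²) = 952 Ω
∠Z = arctan(-387/870) = -24.0°
cos φ = cos(-24.0°) = 0.914

0.914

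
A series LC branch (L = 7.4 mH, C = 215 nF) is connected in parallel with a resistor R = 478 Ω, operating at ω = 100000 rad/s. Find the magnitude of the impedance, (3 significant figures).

X_L = ωL = 740 Ω
X_C = 1/(ωC) = 46.5 Ω
Branch 1: Z₁ = R = 478 Ω
Branch 2 (series LC): Z₂ = j(X_L − X_C) = j693 Ω
Parallel: Z = Z₁Z₂/(Z₁+Z₂), |Z| = 394 Ω, ∠Z = 34.6°

394 Ω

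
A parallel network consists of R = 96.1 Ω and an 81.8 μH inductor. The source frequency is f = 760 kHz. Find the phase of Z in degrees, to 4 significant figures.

13.82°

ω = 2πf = 4.775e+06 rad/s
X_L = ωL = 390.6 Ω
Parallel: admittances add. Y = 1/R + 1/(jωL)
Y = (0.01041 − j0.002560) S
|Y| = 0.01072 S → |Z| = 1/|Y| = 93.32 Ω, ∠Z = −∠Y = 13.82°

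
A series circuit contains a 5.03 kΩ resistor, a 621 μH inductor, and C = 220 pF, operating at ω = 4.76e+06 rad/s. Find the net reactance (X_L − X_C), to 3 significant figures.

2000 Ω

X_L = ωL = 2960 Ω
X_C = 1/(ωC) = 955 Ω
X = 2960 − 955 = 2000 Ω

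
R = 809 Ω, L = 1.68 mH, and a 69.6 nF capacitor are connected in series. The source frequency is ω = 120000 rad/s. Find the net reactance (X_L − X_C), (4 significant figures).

81.87 Ω

X_L = ωL = 201.6 Ω
X_C = 1/(ωC) = 119.7 Ω
X = 201.6 − 119.7 = 81.87 Ω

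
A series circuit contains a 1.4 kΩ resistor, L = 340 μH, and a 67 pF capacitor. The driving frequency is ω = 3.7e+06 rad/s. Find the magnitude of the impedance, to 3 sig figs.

3110 Ω

X_L = ωL = 1260 Ω
X_C = 1/(ωC) = 4030 Ω
Net reactance X = X_L − X_C = -2780 Ω
Z = 1400 − j2780 Ω
|Z| = √(1400² + 2780²) = 3110 Ω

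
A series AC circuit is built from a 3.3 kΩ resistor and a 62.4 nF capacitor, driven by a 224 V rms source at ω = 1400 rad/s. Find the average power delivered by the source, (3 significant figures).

X_C = 1/(ωC) = 11400 Ω
Z = 3300 − j11400 Ω
|Z| = √(3300² + 11400²) = 11900 Ω
∠Z = arctan(-11400/3300) = -73.9°
I = V/|Z| = 18.8 mA
P = VI cos φ = 224 × 0.0188 × cos(-73.9°) = 1.17 W

1.17 W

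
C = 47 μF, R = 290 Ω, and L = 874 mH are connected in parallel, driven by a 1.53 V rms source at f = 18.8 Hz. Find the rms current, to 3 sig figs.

ω = 2πf = 118.1 rad/s
X_L = ωL = 103 Ω
X_C = 1/(ωC) = 180 Ω
Parallel: admittances add. Y = 1/R + 1/(jωL) + jωC
Y = (0.00345 − j0.00413) S
|Y| = 0.00538 S → |Z| = 1/|Y| = 186 Ω, ∠Z = −∠Y = 50.2°
I = V/|Z| = 1.53/186 = 8.24 mA

8.24 mA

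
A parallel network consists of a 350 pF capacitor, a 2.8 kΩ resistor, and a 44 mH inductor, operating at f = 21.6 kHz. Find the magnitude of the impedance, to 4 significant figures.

2654 Ω

ω = 2πf = 135700 rad/s
X_L = ωL = 5972 Ω
X_C = 1/(ωC) = 21050 Ω
Parallel: admittances add. Y = 1/R + 1/(jωL) + jωC
Y = (0.0003571 − j0.0001200) S
|Y| = 0.0003768 S → |Z| = 1/|Y| = 2654 Ω, ∠Z = −∠Y = 18.57°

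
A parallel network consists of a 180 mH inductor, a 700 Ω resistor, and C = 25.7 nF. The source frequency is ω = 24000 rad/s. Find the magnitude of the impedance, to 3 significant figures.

676 Ω

X_L = ωL = 4320 Ω
X_C = 1/(ωC) = 1620 Ω
Parallel: admittances add. Y = 1/R + 1/(jωL) + jωC
Y = (0.00143 + j0.000385) S
|Y| = 0.00148 S → |Z| = 1/|Y| = 676 Ω, ∠Z = −∠Y = -15.1°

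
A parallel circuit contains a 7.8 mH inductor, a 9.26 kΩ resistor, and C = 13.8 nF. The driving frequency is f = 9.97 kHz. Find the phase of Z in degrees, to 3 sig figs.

ω = 2πf = 62640 rad/s
X_L = ωL = 489 Ω
X_C = 1/(ωC) = 1160 Ω
Parallel: admittances add. Y = 1/R + 1/(jωL) + jωC
Y = (0.000108 − j0.00118) S
|Y| = 0.00119 S → |Z| = 1/|Y| = 842 Ω, ∠Z = −∠Y = 84.8°

84.8°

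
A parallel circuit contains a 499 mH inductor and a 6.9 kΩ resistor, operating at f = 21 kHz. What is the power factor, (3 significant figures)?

ω = 2πf = 131900 rad/s
X_L = ωL = 65800 Ω
Parallel: admittances add. Y = 1/R + 1/(jωL)
Y = (0.000145 − j1.52e-05) S
|Y| = 0.000146 S → |Z| = 1/|Y| = 6860 Ω, ∠Z = −∠Y = 5.98°
cos φ = cos(5.98°) = 0.995

0.995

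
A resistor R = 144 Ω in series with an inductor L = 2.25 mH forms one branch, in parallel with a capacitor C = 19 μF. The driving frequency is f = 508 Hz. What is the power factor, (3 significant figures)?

0.114

ω = 2πf = 3192 rad/s
X_L = ωL = 7.18 Ω
X_C = 1/(ωC) = 16.5 Ω
Branch 1 (R+jX_L): Z₁ = 144 + j7.18 Ω, |Z₁| = 144 Ω
Branch 2 (−jX_C): Z₂ = −j16.5 Ω
Parallel: Z = Z₁Z₂/(Z₁+Z₂), |Z| = 16.5 Ω, ∠Z = -83.4°
cos φ = cos(-83.4°) = 0.114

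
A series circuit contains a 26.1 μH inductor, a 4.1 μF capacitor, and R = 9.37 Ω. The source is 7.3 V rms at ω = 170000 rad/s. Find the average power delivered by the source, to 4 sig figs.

5.158 W

X_L = ωL = 4.437 Ω
X_C = 1/(ωC) = 1.435 Ω
Net reactance X = X_L − X_C = 3.002 Ω
Z = 9.370 + j3.002 Ω
|Z| = √(9.370² + 3.002²) = 9.839 Ω
∠Z = arctan(3.002/9.370) = 17.77°
I = V/|Z| = 741.9 mA
P = VI cos φ = 7.3 × 0.7419 × cos(17.77°) = 5.158 W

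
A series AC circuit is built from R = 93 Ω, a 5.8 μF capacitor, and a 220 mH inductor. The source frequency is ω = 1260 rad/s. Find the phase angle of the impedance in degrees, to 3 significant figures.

X_L = ωL = 277 Ω
X_C = 1/(ωC) = 137 Ω
Net reactance X = X_L − X_C = 140 Ω
Z = 93.0 + j140 Ω
|Z| = √(93.0² + 140²) = 168 Ω
∠Z = arctan(140/93.0) = 56.5°

56.5°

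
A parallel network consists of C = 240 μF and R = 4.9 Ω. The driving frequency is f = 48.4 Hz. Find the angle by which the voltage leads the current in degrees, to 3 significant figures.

ω = 2πf = 304.1 rad/s
X_C = 1/(ωC) = 13.7 Ω
Parallel: admittances add. Y = 1/R + jωC
Y = (0.204 + j0.0730) S
|Y| = 0.217 S → |Z| = 1/|Y| = 4.61 Ω, ∠Z = −∠Y = -19.7°

-19.7°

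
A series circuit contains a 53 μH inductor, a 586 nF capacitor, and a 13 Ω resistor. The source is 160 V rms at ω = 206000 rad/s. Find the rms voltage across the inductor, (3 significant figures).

132 V

X_L = ωL = 10.9 Ω
X_C = 1/(ωC) = 8.28 Ω
Net reactance X = X_L − X_C = 2.63 Ω
Z = 13.0 + j2.63 Ω
|Z| = √(13.0² + 2.63²) = 13.3 Ω
I = V/|Z| = 12.1 A
V_L = I·|Z_L| = 12.1 × 10.9 = 132 V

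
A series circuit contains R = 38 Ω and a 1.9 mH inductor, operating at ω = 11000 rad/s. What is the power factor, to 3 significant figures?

X_L = ωL = 20.9 Ω
Z = 38.0 + j20.9 Ω
|Z| = √(38.0² + 20.9²) = 43.4 Ω
∠Z = arctan(20.9/38.0) = 28.8°
cos φ = cos(28.8°) = 0.876

0.876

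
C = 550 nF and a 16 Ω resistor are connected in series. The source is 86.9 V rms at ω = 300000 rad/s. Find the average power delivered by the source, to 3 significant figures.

413 W

X_C = 1/(ωC) = 6.06 Ω
Z = 16.0 − j6.06 Ω
|Z| = √(16.0² + 6.06²) = 17.1 Ω
∠Z = arctan(-6.06/16.0) = -20.7°
I = V/|Z| = 5.08 A
P = VI cos φ = 86.9 × 5.08 × cos(-20.7°) = 413 W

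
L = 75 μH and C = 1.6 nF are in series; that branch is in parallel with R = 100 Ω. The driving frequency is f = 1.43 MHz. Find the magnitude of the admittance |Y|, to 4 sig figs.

ω = 2πf = 8.985e+06 rad/s
X_L = ωL = 673.9 Ω
X_C = 1/(ωC) = 69.56 Ω
Branch 1: Z₁ = R = 100.0 Ω
Branch 2 (series LC): Z₂ = j(X_L − X_C) = j604.3 Ω
Parallel: Z = Z₁Z₂/(Z₁+Z₂), |Z| = 98.66 Ω, ∠Z = 9.396°
|Y| = 1/|Z| = 10.14 mS

10.14 mS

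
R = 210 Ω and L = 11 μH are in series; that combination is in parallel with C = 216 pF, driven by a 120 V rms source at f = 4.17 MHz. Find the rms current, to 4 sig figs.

ω = 2πf = 2.62e+07 rad/s
X_L = ωL = 288.2 Ω
X_C = 1/(ωC) = 176.7 Ω
Branch 1 (R+jX_L): Z₁ = 210.0 + j288.2 Ω, |Z₁| = 356.6 Ω
Branch 2 (−jX_C): Z₂ = −j176.7 Ω
Parallel: Z = Z₁Z₂/(Z₁+Z₂), |Z| = 265.0 Ω, ∠Z = -64.05°
I = V/|Z| = 120/265.0 = 452.8 mA

452.8 mA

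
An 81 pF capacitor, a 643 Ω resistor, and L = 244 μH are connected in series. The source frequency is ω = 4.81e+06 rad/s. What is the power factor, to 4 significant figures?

0.4191

X_L = ωL = 1174 Ω
X_C = 1/(ωC) = 2567 Ω
Net reactance X = X_L − X_C = -1393 Ω
Z = 643.0 − j1393 Ω
|Z| = √(643.0² + 1393²) = 1534 Ω
∠Z = arctan(-1393/643.0) = -65.22°
cos φ = cos(-65.22°) = 0.4191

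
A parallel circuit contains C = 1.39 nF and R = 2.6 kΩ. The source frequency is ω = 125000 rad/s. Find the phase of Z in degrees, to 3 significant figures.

X_C = 1/(ωC) = 5760 Ω
Parallel: admittances add. Y = 1/R + jωC
Y = (0.000385 + j0.000174) S
|Y| = 0.000422 S → |Z| = 1/|Y| = 2370 Ω, ∠Z = −∠Y = -24.3°

-24.3°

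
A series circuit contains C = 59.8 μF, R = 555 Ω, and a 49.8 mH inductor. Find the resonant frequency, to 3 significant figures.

ω₀ = 1/√(LC) = 1/√(0.0498 × 5.98e-05) = 579.5 rad/s
f₀ = ω₀/(2π) = 92.2 Hz

92.2 Hz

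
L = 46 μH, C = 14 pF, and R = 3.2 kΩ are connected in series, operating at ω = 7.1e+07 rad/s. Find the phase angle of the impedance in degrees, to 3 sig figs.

X_L = ωL = 3270 Ω
X_C = 1/(ωC) = 1010 Ω
Net reactance X = X_L − X_C = 2260 Ω
Z = 3200 + j2260 Ω
|Z| = √(3200² + 2260²) = 3920 Ω
∠Z = arctan(2260/3200) = 35.2°

35.2°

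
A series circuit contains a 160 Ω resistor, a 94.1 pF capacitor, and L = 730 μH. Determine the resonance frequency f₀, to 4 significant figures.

ω₀ = 1/√(LC) = 1/√(0.00073 × 9.41e-11) = 3.815e+06 rad/s
f₀ = ω₀/(2π) = 607.2 kHz

607.2 kHz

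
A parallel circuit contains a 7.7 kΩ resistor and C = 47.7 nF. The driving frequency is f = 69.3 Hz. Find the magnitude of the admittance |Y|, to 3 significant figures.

ω = 2πf = 435.4 rad/s
X_C = 1/(ωC) = 48100 Ω
Parallel: admittances add. Y = 1/R + jωC
Y = (0.000130 + j2.08e-05) S
|Y| = 0.000132 S → |Z| = 1/|Y| = 7600 Ω, ∠Z = −∠Y = -9.09°

132 μS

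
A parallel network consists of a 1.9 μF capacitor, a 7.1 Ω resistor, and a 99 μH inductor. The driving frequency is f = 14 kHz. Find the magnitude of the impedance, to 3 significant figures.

ω = 2πf = 87960 rad/s
X_L = ωL = 8.71 Ω
X_C = 1/(ωC) = 5.98 Ω
Parallel: admittances add. Y = 1/R + 1/(jωL) + jωC
Y = (0.141 + j0.0523) S
|Y| = 0.150 S → |Z| = 1/|Y| = 6.66 Ω, ∠Z = −∠Y = -20.4°

6.66 Ω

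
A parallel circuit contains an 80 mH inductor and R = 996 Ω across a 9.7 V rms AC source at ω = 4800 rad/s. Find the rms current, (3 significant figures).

X_L = ωL = 384 Ω
Parallel: admittances add. Y = 1/R + 1/(jωL)
Y = (0.00100 − j0.00260) S
|Y| = 0.00279 S → |Z| = 1/|Y| = 358 Ω, ∠Z = −∠Y = 68.9°
I = V/|Z| = 9.7/358 = 27.1 mA

27.1 mA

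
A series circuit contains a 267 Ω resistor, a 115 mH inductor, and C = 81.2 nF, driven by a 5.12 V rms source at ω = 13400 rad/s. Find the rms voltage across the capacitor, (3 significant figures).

6.95 V

X_L = ωL = 1540 Ω
X_C = 1/(ωC) = 919 Ω
Net reactance X = X_L − X_C = 622 Ω
Z = 267 + j622 Ω
|Z| = √(267² + 622²) = 677 Ω
I = V/|Z| = 7.56 mA
V_C = I·|Z_C| = 0.00756 × 919 = 6.95 V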